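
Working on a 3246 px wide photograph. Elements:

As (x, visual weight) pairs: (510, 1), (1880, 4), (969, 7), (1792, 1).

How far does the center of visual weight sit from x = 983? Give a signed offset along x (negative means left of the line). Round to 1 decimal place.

≈ 294.3 px

Weights sum to 1 + 4 + 7 + 1 = 13.
x-moment: 1·510 + 4·1880 + 7·969 + 1·1792 = 16605; centroid 16605/13 ≈ 1277.31.
Against x = 983, that's 1277.31 − 983 = 294.31.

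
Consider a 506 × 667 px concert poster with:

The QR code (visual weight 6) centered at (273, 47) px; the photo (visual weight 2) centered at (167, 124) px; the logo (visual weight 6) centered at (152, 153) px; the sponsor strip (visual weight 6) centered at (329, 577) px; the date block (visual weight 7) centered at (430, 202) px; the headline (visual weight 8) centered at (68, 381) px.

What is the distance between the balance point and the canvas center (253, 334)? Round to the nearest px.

≈ 67 px

Weights sum to 6 + 2 + 6 + 6 + 7 + 8 = 35.
x-moment: 6·273 + 2·167 + 6·152 + 6·329 + 7·430 + 8·68 = 8412; centroid 8412/35 ≈ 240.34.
y-moment: 6·47 + 2·124 + 6·153 + 6·577 + 7·202 + 8·381 = 9372; centroid 9372/35 ≈ 267.77.
From (253, 334): dx = -12.66, dy = -66.23, so the distance is √(dx²+dy²) ≈ 67.43.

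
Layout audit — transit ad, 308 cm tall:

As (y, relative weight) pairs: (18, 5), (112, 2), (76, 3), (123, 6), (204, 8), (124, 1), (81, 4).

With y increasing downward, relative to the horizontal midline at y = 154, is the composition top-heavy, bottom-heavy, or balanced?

Weights sum to 5 + 2 + 3 + 6 + 8 + 1 + 4 = 29.
Σw·y = 3360; ȳ = 3360/29 ≈ 115.86.
115.9 lies above (smaller y than) the midline 154, so the layout is top-heavy.

top-heavy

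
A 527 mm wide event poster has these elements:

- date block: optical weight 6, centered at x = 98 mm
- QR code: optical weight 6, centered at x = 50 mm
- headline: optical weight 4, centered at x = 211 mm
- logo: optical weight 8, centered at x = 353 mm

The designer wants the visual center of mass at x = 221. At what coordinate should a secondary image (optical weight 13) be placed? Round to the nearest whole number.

x ≈ 279

New total weight: (6 + 6 + 4 + 8) + 13 = 37.
Along x: (4556 + 13·x) / 37 = 221 (existing moment 6·98 + 6·50 + 4·211 + 8·353 = 4556) ⇒ x = (8177 − 4556) / 13 ≈ 278.54.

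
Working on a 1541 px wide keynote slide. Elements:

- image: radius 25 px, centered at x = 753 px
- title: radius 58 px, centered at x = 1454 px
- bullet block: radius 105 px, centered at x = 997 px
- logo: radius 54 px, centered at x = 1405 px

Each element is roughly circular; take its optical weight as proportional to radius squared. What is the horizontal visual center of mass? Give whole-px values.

x ≈ 1141

r² weights: image 25² = 625, title 58² = 3364, bullet block 105² = 11025, logo 54² = 2916. Total = 17930.
Σw·x = 625·753 + 3364·1454 + 11025·997 + 2916·1405 = 20450786, so x̄ = 20450786/17930 ≈ 1140.59.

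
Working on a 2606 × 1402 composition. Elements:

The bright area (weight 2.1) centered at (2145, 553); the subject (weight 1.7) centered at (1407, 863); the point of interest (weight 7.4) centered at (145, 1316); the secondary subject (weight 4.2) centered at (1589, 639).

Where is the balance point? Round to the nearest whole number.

Weights sum to 2.1 + 1.7 + 7.4 + 4.2 = 15.4.
x-moment: 2.1·2145 + 1.7·1407 + 7.4·145 + 4.2·1589 = 14643.2; centroid 14643.2/15.4 ≈ 950.86.
y-moment: 2.1·553 + 1.7·863 + 7.4·1316 + 4.2·639 = 15050.6; centroid 15050.6/15.4 ≈ 977.31.

(951, 977)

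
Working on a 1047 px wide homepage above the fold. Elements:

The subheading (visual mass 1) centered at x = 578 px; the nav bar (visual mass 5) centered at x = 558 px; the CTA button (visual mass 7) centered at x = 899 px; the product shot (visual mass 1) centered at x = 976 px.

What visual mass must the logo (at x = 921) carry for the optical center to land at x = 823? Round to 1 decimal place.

Known weights sum to 1 + 5 + 7 + 1 = 14; their moment is 1·578 + 5·558 + 7·899 + 1·976 = 10637.
For the centroid to hit 823: (10637 + w·921) / (14 + w) = 823.
Rearranging, w·(921 − 823) = 823·14 − 10637 = 885, so w ≈ 885/98 = 9.03.

w ≈ 9.0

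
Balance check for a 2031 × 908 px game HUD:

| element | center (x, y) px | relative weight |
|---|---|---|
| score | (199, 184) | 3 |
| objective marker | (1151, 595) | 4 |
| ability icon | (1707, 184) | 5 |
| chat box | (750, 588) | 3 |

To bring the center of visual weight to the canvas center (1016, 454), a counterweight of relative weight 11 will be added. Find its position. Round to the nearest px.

(948, 563)

With the counterweight, Σw becomes 3 + 4 + 5 + 3 + 11 = 26.
Along x: (15986 + 11·x) / 26 = 1016 (existing moment 3·199 + 4·1151 + 5·1707 + 3·750 = 15986) ⇒ x = (26416 − 15986) / 11 ≈ 948.18.
Along y: (5616 + 11·y) / 26 = 454 (existing moment 3·184 + 4·595 + 5·184 + 3·588 = 5616) ⇒ y = (11804 − 5616) / 11 ≈ 562.55.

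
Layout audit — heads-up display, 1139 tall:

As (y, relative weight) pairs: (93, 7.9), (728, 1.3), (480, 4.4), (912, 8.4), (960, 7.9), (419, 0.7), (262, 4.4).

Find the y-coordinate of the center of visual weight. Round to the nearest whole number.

Weights sum to 7.9 + 1.3 + 4.4 + 8.4 + 7.9 + 0.7 + 4.4 = 35.0.
y-moment: 7.9·93 + 1.3·728 + 4.4·480 + 8.4·912 + 7.9·960 + 0.7·419 + 4.4·262 = 20484.0; centroid 20484.0/35.0 ≈ 585.26.

y ≈ 585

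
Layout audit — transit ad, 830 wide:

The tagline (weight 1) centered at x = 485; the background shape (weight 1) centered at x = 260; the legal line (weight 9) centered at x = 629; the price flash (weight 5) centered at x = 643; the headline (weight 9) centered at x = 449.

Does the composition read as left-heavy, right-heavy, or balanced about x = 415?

right-heavy

Σw = 1 + 1 + 9 + 5 + 9 = 25.
x-moment: 1·485 + 1·260 + 9·629 + 5·643 + 9·449 = 13662; centroid 13662/25 ≈ 546.48.
546.5 vs midline 415 → right-heavy.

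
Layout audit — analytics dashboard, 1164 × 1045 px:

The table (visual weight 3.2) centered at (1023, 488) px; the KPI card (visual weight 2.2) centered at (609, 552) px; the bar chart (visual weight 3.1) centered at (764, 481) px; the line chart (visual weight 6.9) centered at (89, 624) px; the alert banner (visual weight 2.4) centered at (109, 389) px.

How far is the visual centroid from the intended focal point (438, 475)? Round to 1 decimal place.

≈ 59.2 px

Σw = 3.2 + 2.2 + 3.1 + 6.9 + 2.4 = 17.8.
Σw·x = 3.2·1023 + 2.2·609 + 3.1·764 + 6.9·89 + 2.4·109 = 7857.5, so x̄ = 7857.5/17.8 ≈ 441.43.
Σw·y = 3.2·488 + 2.2·552 + 3.1·481 + 6.9·624 + 2.4·389 = 9506.3, so ȳ = 9506.3/17.8 ≈ 534.06.
Offset from (438, 475): Δx ≈ 3.43, Δy ≈ 59.06; distance = √(Δx² + Δy²) ≈ 59.16.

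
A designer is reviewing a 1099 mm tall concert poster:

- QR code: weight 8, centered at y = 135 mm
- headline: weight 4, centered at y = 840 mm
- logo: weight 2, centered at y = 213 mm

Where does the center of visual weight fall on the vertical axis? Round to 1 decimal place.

y ≈ 347.6

Σw = 8 + 4 + 2 = 14.
y: (8·135 + 4·840 + 2·213) / 14 = 4866 / 14 ≈ 347.57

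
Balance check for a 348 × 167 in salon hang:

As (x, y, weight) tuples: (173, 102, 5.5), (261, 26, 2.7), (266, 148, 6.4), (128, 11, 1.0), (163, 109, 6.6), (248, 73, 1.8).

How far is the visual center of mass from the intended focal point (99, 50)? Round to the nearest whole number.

Σw = 5.5 + 2.7 + 6.4 + 1.0 + 6.6 + 1.8 = 24.0.
x: moment 5008.8 / weight 24.0 ≈ 208.70
y: moment 2440.2 / weight 24.0 ≈ 101.67
Offset from (99, 50): Δx ≈ 109.70, Δy ≈ 51.67; distance = √(Δx² + Δy²) ≈ 121.26.

≈ 121 in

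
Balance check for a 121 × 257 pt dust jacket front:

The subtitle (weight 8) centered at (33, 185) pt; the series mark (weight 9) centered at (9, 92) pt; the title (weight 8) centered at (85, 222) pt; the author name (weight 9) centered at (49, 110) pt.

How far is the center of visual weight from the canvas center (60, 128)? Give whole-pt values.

Weights sum to 8 + 9 + 8 + 9 = 34.
x: (8·33 + 9·9 + 8·85 + 9·49) / 34 = 1466 / 34 ≈ 43.12
y: (8·185 + 9·92 + 8·222 + 9·110) / 34 = 5074 / 34 ≈ 149.24
Offset from (60, 128): Δx ≈ -16.88, Δy ≈ 21.24; distance = √(Δx² + Δy²) ≈ 27.13.

≈ 27 pt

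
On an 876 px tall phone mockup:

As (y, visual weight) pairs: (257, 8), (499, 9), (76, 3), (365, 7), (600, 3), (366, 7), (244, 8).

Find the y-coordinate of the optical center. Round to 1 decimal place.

Σw = 8 + 9 + 3 + 7 + 3 + 7 + 8 = 45.
y: moment 15644 / weight 45 ≈ 347.64

y ≈ 347.6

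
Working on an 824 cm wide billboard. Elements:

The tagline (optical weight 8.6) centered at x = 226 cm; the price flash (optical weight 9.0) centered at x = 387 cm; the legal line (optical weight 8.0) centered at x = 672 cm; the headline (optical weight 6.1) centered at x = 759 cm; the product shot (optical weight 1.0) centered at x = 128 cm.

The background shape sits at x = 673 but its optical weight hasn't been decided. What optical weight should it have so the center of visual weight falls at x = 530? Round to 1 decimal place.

Fixed elements: Σw = 8.6 + 9.0 + 8.0 + 6.1 + 1.0 = 32.7, Σw·x = 8.6·226 + 9.0·387 + 8.0·672 + 6.1·759 + 1.0·128 = 15560.5.
For the centroid to hit 530: (15560.5 + w·673) / (32.7 + w) = 530.
Solving: w = (530·32.7 − 15560.5) / (673 − 530) = 1770.5 / 143 ≈ 12.38.

w ≈ 12.4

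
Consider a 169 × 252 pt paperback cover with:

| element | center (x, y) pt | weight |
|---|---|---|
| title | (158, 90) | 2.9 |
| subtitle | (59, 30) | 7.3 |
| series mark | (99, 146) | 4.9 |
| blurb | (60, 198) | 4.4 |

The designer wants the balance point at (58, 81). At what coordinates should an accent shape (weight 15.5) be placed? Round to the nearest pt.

(25, 50)

New total weight: (2.9 + 7.3 + 4.9 + 4.4) + 15.5 = 35.0.
Along x: (1638.0 + 15.5·x) / 35.0 = 58 (existing moment 2.9·158 + 7.3·59 + 4.9·99 + 4.4·60 = 1638.0) ⇒ x = (2030.0 − 1638.0) / 15.5 ≈ 25.29.
Along y: (2066.6 + 15.5·y) / 35.0 = 81 (existing moment 2.9·90 + 7.3·30 + 4.9·146 + 4.4·198 = 2066.6) ⇒ y = (2835.0 − 2066.6) / 15.5 ≈ 49.57.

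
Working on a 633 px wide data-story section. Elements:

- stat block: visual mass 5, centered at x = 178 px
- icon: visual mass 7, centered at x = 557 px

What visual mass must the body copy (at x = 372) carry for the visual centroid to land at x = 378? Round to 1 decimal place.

w ≈ 42.2

Existing Σw = 12 (5 + 7); existing moment 5·178 + 7·557 = 4789.
Set Σw·x/Σw = 378: (4789 + 372w) = 378·(12 + w).
So w = (378·12 − 4789)/(372 − 378) = -253/-6 ≈ 42.17.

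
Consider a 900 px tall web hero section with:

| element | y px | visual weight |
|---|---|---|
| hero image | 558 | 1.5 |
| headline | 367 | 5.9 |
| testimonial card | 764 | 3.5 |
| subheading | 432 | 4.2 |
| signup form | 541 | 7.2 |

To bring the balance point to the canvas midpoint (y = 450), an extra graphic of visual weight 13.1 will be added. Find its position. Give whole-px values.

After adding the extra graphic, total weight = 1.5 + 5.9 + 3.5 + 4.2 + 7.2 + 13.1 = 35.4.
y: need Σw·y = 35.4·450 = 15930.0. Existing = 1.5·558 + 5.9·367 + 3.5·764 + 4.2·432 + 7.2·541 = 11385.9. Remainder 4544.1 / 13.1 ≈ 346.88.

y ≈ 347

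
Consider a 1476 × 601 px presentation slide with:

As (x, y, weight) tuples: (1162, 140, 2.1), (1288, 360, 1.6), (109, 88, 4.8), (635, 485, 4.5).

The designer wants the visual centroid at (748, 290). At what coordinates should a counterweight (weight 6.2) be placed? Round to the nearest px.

(1045, 338)

New total weight: (2.1 + 1.6 + 4.8 + 4.5) + 6.2 = 19.2.
Along x: (7881.7 + 6.2·x) / 19.2 = 748 (existing moment 2.1·1162 + 1.6·1288 + 4.8·109 + 4.5·635 = 7881.7) ⇒ x = (14361.6 − 7881.7) / 6.2 ≈ 1045.15.
Along y: (3474.9 + 6.2·y) / 19.2 = 290 (existing moment 2.1·140 + 1.6·360 + 4.8·88 + 4.5·485 = 3474.9) ⇒ y = (5568.0 − 3474.9) / 6.2 ≈ 337.60.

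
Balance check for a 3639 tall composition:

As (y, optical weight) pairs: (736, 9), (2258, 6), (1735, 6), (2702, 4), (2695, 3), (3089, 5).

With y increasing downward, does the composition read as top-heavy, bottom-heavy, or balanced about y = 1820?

Weights sum to 9 + 6 + 6 + 4 + 3 + 5 = 33.
y-moment: 9·736 + 6·2258 + 6·1735 + 4·2702 + 3·2695 + 5·3089 = 64920; centroid 64920/33 ≈ 1967.27.
1967.3 vs midline 1820 → bottom-heavy.

bottom-heavy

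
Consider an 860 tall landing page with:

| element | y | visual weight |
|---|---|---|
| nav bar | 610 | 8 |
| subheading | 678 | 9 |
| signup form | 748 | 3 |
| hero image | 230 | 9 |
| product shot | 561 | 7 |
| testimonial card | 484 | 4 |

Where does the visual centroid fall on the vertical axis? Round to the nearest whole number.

Weights sum to 8 + 9 + 3 + 9 + 7 + 4 = 40.
Σw·y = 8·610 + 9·678 + 3·748 + 9·230 + 7·561 + 4·484 = 21159, so ȳ = 21159/40 ≈ 528.98.

y ≈ 529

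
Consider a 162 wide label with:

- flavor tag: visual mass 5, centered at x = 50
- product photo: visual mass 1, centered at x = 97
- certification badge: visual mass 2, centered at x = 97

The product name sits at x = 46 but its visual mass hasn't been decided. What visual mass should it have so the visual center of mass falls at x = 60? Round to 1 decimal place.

w ≈ 4.4

Known weights sum to 5 + 1 + 2 = 8; their moment is 5·50 + 1·97 + 2·97 = 541.
For the centroid to hit 60: (541 + w·46) / (8 + w) = 60.
So w = (60·8 − 541)/(46 − 60) = -61/-14 ≈ 4.36.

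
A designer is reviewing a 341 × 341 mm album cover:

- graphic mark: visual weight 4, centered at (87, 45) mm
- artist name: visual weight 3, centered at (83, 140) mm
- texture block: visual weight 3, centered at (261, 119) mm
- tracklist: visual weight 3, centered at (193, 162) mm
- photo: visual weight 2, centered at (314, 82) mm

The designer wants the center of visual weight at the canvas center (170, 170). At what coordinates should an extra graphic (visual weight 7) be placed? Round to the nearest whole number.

After adding the extra graphic, total weight = 4 + 3 + 3 + 3 + 2 + 7 = 22.
x: need Σw·x = 22·170 = 3740. Existing = 4·87 + 3·83 + 3·261 + 3·193 + 2·314 = 2587. Remainder 1153 / 7 ≈ 164.71.
y: need Σw·y = 22·170 = 3740. Existing = 4·45 + 3·140 + 3·119 + 3·162 + 2·82 = 1607. Remainder 2133 / 7 ≈ 304.71.

(165, 305)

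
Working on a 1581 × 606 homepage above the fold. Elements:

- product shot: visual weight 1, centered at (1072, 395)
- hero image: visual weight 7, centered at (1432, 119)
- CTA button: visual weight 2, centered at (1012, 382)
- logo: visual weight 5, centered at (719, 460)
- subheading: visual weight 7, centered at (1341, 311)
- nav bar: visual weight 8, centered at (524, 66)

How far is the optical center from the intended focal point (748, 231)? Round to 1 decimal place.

≈ 261.8

Total weight = 1 + 7 + 2 + 5 + 7 + 8 = 30.
x-moment: 1·1072 + 7·1432 + 2·1012 + 5·719 + 7·1341 + 8·524 = 30294; centroid 30294/30 ≈ 1009.80.
y-moment: 1·395 + 7·119 + 2·382 + 5·460 + 7·311 + 8·66 = 6997; centroid 6997/30 ≈ 233.23.
From (748, 231): dx = 261.80, dy = 2.23, so the distance is √(dx²+dy²) ≈ 261.81.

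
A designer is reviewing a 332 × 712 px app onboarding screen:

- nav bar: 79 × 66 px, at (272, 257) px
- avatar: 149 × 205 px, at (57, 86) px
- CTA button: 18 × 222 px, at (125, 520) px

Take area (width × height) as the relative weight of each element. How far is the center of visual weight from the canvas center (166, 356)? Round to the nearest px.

Areas → weights: nav bar 79·66 = 5214, avatar 149·205 = 30545, CTA button 18·222 = 3996; Σw = 39755.
x-moment: 5214·272 + 30545·57 + 3996·125 = 3658773; centroid 3658773/39755 ≈ 92.03.
y-moment: 5214·257 + 30545·86 + 3996·520 = 6044788; centroid 6044788/39755 ≈ 152.05.
Relative to (166, 356): Δ = (-73.97, -203.95); |Δ| = √(-73.97² + -203.95²) ≈ 216.95.

≈ 217 px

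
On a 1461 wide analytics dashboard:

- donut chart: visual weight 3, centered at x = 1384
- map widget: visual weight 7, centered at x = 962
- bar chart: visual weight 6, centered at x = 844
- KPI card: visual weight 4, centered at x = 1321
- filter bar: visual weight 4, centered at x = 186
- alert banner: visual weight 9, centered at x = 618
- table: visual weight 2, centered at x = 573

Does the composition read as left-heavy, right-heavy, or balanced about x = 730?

right-heavy

Total weight = 3 + 7 + 6 + 4 + 4 + 9 + 2 = 35.
x-moment: 3·1384 + 7·962 + 6·844 + 4·1321 + 4·186 + 9·618 + 2·573 = 28686; centroid 28686/35 ≈ 819.60.
819.6 lies right of the midline 730, so the layout is right-heavy.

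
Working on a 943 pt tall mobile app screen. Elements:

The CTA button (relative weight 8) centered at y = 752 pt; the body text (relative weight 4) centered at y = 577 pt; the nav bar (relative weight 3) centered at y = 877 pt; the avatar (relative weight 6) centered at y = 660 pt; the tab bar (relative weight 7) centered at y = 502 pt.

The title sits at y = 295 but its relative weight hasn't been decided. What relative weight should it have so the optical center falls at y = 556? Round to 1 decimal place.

w ≈ 11.0

Fixed elements: Σw = 8 + 4 + 3 + 6 + 7 = 28, Σw·y = 8·752 + 4·577 + 3·877 + 6·660 + 7·502 = 18429.
Set Σw·y/Σw = 556: (18429 + 295w) = 556·(28 + w).
Solving: w = (556·28 − 18429) / (295 − 556) = -2861 / -261 ≈ 10.96.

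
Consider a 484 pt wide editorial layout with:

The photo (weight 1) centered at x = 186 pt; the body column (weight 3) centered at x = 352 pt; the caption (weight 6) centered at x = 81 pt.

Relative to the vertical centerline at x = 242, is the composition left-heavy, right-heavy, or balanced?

left-heavy

Weights sum to 1 + 3 + 6 = 10.
Σw·x = 1·186 + 3·352 + 6·81 = 1728, so x̄ = 1728/10 ≈ 172.80.
172.8 vs midline 242 → left-heavy.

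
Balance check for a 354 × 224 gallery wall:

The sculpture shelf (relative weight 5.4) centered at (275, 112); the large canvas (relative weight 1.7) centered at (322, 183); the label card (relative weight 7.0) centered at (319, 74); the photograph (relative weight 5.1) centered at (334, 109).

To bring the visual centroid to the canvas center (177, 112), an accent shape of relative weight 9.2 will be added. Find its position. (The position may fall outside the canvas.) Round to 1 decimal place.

After adding the accent shape, total weight = 5.4 + 1.7 + 7.0 + 5.1 + 9.2 = 28.4.
x: need Σw·x = 28.4·177 = 5026.8. Existing = 5.4·275 + 1.7·322 + 7.0·319 + 5.1·334 = 5968.8. Remainder -942.0 / 9.2 ≈ -102.39.
y: need Σw·y = 28.4·112 = 3180.8. Existing = 5.4·112 + 1.7·183 + 7.0·74 + 5.1·109 = 1989.8. Remainder 1191.0 / 9.2 ≈ 129.46.

(-102.4, 129.5)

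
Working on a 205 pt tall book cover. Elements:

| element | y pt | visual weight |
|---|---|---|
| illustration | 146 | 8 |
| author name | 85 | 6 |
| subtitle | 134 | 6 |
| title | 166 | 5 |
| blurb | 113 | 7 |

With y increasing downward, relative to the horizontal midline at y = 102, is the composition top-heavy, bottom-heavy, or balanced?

bottom-heavy

Weights sum to 8 + 6 + 6 + 5 + 7 = 32.
y-moment: 8·146 + 6·85 + 6·134 + 5·166 + 7·113 = 4103; centroid 4103/32 ≈ 128.22.
Since 128.2 is below (larger y than) 102, the composition reads bottom-heavy.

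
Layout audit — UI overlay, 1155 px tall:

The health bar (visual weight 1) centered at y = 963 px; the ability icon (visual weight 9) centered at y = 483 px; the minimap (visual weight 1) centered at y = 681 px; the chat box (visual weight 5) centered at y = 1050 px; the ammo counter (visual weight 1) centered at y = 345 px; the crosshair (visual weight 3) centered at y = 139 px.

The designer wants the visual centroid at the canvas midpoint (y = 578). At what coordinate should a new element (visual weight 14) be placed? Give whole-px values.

After adding the new element, total weight = 1 + 9 + 1 + 5 + 1 + 3 + 14 = 34.
Along y: (12003 + 14·y) / 34 = 578 (existing moment 1·963 + 9·483 + 1·681 + 5·1050 + 1·345 + 3·139 = 12003) ⇒ y = (19652 − 12003) / 14 ≈ 546.36.

y ≈ 546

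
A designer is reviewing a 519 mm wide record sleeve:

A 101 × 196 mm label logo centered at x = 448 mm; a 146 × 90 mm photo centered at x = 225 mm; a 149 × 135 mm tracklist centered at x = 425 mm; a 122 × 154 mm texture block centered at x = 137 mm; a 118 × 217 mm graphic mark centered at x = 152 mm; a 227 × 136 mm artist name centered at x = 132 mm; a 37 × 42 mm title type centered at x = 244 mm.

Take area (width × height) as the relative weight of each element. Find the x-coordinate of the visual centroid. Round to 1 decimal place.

Areas: label logo 101·196 = 19796, photo 146·90 = 13140, tracklist 149·135 = 20115, texture block 122·154 = 18788, graphic mark 118·217 = 25606, artist name 227·136 = 30872, title type 37·42 = 1554. Total weight = 129871.
Σw·x = 31294331; x̄ = 31294331/129871 ≈ 240.96.

x ≈ 241.0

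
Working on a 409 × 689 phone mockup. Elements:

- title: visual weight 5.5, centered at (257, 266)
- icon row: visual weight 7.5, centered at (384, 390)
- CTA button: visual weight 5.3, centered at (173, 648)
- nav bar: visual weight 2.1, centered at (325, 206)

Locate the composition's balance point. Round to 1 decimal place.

(288.9, 404.7)

Σw = 5.5 + 7.5 + 5.3 + 2.1 = 20.4.
x-moment: 5.5·257 + 7.5·384 + 5.3·173 + 2.1·325 = 5892.9; centroid 5892.9/20.4 ≈ 288.87.
y-moment: 5.5·266 + 7.5·390 + 5.3·648 + 2.1·206 = 8255.0; centroid 8255.0/20.4 ≈ 404.66.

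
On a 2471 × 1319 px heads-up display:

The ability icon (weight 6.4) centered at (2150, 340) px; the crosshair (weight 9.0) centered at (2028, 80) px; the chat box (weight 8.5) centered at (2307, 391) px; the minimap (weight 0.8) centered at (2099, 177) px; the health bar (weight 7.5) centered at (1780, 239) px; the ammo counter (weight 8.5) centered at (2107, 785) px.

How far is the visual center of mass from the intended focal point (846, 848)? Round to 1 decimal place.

Weights sum to 6.4 + 9.0 + 8.5 + 0.8 + 7.5 + 8.5 = 40.7.
x: moment 84560.2 / weight 40.7 ≈ 2077.65
Σw·y = 14826.1; ȳ = 14826.1/40.7 ≈ 364.28.
Offset from (846, 848): Δx ≈ 1231.65, Δy ≈ -483.72; distance = √(Δx² + Δy²) ≈ 1323.23.

≈ 1323.2 px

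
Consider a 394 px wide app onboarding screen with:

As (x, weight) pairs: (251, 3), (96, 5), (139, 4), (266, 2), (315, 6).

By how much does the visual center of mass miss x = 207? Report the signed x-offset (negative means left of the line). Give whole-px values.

≈ 4 px

Σw = 3 + 5 + 4 + 2 + 6 = 20.
Σw·x = 3·251 + 5·96 + 4·139 + 2·266 + 6·315 = 4211, so x̄ = 4211/20 ≈ 210.55.
Offset from x = 207: 210.55 − 207 ≈ 3.55.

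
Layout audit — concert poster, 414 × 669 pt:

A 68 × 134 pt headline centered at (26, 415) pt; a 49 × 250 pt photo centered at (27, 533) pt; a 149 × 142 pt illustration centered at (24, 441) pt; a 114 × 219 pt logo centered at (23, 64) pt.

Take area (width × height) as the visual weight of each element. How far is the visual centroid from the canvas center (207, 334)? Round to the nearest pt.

Areas: headline 68·134 = 9112, photo 49·250 = 12250, illustration 149·142 = 21158, logo 114·219 = 24966. Total weight = 67486.
Σw·x = 9112·26 + 12250·27 + 21158·24 + 24966·23 = 1649672, so x̄ = 1649672/67486 ≈ 24.44.
Σw·y = 9112·415 + 12250·533 + 21158·441 + 24966·64 = 21239232, so ȳ = 21239232/67486 ≈ 314.72.
Relative to (207, 334): Δ = (-182.56, -19.28); |Δ| = √(-182.56² + -19.28²) ≈ 183.57.

≈ 184 pt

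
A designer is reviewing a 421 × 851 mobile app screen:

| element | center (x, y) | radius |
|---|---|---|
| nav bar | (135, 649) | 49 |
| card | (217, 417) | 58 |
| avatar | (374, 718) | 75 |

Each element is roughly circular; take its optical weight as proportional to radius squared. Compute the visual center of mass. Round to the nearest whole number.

(277, 615)

Weights ∝ r²: nav bar 49² = 2401, card 58² = 3364, avatar 75² = 5625; Σw = 11390.
Σw·x = 2401·135 + 3364·217 + 5625·374 = 3157873, so x̄ = 3157873/11390 ≈ 277.25.
Σw·y = 2401·649 + 3364·417 + 5625·718 = 6999787, so ȳ = 6999787/11390 ≈ 614.56.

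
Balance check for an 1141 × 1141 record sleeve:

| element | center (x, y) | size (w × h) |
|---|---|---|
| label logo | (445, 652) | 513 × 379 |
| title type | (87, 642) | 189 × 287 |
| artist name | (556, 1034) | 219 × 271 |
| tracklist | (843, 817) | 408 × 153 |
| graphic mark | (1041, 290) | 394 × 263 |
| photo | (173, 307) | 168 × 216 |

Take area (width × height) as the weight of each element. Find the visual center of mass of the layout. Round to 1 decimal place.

(570.2, 617.5)

Taking area as weight: label logo 513·379 = 194427, title type 189·287 = 54243, artist name 219·271 = 59349, tracklist 408·153 = 62424, graphic mark 394·263 = 103622, photo 168·216 = 36288. Sum 510353.
x-moment: 194427·445 + 54243·87 + 59349·556 + 62424·843 + 103622·1041 + 36288·173 = 291008958; centroid 291008958/510353 ≈ 570.21.
y-moment: 194427·652 + 54243·642 + 59349·1034 + 62424·817 + 103622·290 + 36288·307 = 315148480; centroid 315148480/510353 ≈ 617.51.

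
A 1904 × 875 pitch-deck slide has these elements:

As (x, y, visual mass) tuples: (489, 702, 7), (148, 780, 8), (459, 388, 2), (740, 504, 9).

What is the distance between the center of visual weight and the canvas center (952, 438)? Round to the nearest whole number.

Σw = 7 + 8 + 2 + 9 = 26.
x: (7·489 + 8·148 + 2·459 + 9·740) / 26 = 12185 / 26 ≈ 468.65
y: (7·702 + 8·780 + 2·388 + 9·504) / 26 = 16466 / 26 ≈ 633.31
Relative to (952, 438): Δ = (-483.35, 195.31); |Δ| = √(-483.35² + 195.31²) ≈ 521.31.

≈ 521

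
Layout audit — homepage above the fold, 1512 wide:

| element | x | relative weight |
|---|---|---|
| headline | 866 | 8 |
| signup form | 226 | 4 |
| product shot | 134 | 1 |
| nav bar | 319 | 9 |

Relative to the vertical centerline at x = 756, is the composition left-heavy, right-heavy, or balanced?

left-heavy

Σw = 8 + 4 + 1 + 9 = 22.
x-moment: 8·866 + 4·226 + 1·134 + 9·319 = 10837; centroid 10837/22 ≈ 492.59.
492.6 lies left of the midline 756, so the layout is left-heavy.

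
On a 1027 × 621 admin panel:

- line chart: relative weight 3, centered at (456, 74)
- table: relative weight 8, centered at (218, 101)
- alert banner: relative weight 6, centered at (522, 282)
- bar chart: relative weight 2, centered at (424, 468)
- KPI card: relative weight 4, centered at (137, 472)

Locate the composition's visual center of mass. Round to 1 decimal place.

(332.2, 241.1)

Total weight = 3 + 8 + 6 + 2 + 4 = 23.
x-moment: 3·456 + 8·218 + 6·522 + 2·424 + 4·137 = 7640; centroid 7640/23 ≈ 332.17.
y-moment: 3·74 + 8·101 + 6·282 + 2·468 + 4·472 = 5546; centroid 5546/23 ≈ 241.13.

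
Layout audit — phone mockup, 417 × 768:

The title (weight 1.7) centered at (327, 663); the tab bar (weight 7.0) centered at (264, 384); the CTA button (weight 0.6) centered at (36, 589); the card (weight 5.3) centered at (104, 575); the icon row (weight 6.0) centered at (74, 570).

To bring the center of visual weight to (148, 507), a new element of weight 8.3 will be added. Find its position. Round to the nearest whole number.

(103, 484)

New total weight: (1.7 + 7.0 + 0.6 + 5.3 + 6.0) + 8.3 = 28.9.
Along x: (3420.7 + 8.3·x) / 28.9 = 148 (existing moment 1.7·327 + 7.0·264 + 0.6·36 + 5.3·104 + 6.0·74 = 3420.7) ⇒ x = (4277.2 − 3420.7) / 8.3 ≈ 103.19.
Along y: (10636.0 + 8.3·y) / 28.9 = 507 (existing moment 1.7·663 + 7.0·384 + 0.6·589 + 5.3·575 + 6.0·570 = 10636.0) ⇒ y = (14652.3 − 10636.0) / 8.3 ≈ 483.89.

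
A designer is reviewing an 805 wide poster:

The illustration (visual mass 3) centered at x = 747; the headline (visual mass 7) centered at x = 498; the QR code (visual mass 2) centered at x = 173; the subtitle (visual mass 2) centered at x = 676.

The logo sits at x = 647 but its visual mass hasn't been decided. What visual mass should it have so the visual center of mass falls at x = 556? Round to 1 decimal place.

Fixed elements: Σw = 3 + 7 + 2 + 2 = 14, Σw·x = 3·747 + 7·498 + 2·173 + 2·676 = 7425.
Balance at x = 556 requires (7425 + w·647) / (14 + w) = 556.
Rearranging, w·(647 − 556) = 556·14 − 7425 = 359, so w ≈ 359/91 = 3.95.

w ≈ 3.9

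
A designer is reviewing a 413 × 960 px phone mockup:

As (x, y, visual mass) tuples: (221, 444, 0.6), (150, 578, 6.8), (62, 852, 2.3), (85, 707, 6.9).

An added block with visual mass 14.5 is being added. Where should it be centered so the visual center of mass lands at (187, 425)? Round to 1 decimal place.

(271.3, 150.5)

After adding the added block, total weight = 0.6 + 6.8 + 2.3 + 6.9 + 14.5 = 31.1.
Along x: (1881.7 + 14.5·x) / 31.1 = 187 (existing moment 0.6·221 + 6.8·150 + 2.3·62 + 6.9·85 = 1881.7) ⇒ x = (5815.7 − 1881.7) / 14.5 ≈ 271.31.
Along y: (11034.7 + 14.5·y) / 31.1 = 425 (existing moment 0.6·444 + 6.8·578 + 2.3·852 + 6.9·707 = 11034.7) ⇒ y = (13217.5 − 11034.7) / 14.5 ≈ 150.54.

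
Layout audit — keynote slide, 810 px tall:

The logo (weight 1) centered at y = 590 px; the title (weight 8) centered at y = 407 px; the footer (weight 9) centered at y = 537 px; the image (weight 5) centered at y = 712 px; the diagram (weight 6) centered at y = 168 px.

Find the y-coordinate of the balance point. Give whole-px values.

y ≈ 457

Σw = 1 + 8 + 9 + 5 + 6 = 29.
Σw·y = 1·590 + 8·407 + 9·537 + 5·712 + 6·168 = 13247, so ȳ = 13247/29 ≈ 456.79.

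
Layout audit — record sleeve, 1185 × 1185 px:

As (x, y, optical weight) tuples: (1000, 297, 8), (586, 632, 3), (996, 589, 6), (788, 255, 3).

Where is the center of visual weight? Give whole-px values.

(905, 429)

Weights sum to 8 + 3 + 6 + 3 = 20.
x-moment: 8·1000 + 3·586 + 6·996 + 3·788 = 18098; centroid 18098/20 ≈ 904.90.
y-moment: 8·297 + 3·632 + 6·589 + 3·255 = 8571; centroid 8571/20 ≈ 428.55.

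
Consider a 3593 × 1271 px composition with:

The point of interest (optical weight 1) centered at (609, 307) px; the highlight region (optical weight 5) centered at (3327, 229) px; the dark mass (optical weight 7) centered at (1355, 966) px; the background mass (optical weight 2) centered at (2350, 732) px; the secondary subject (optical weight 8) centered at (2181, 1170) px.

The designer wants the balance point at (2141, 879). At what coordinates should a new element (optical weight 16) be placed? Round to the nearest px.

(2164, 953)

After adding the new element, total weight = 1 + 5 + 7 + 2 + 8 + 16 = 39.
x: target moment 39×2141 = 83499; current 1·609 + 5·3327 + 7·1355 + 2·2350 + 8·2181 = 48877; the new element supplies 34622, so x = 34622/16 ≈ 2163.88.
y: target moment 39×879 = 34281; current 1·307 + 5·229 + 7·966 + 2·732 + 8·1170 = 19038; the new element supplies 15243, so y = 15243/16 ≈ 952.69.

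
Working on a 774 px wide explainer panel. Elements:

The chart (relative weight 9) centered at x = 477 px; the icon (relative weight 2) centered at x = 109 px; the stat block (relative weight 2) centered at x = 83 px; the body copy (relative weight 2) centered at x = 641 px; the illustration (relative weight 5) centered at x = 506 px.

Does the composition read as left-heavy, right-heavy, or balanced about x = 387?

Total weight = 9 + 2 + 2 + 2 + 5 = 20.
Σw·x = 9·477 + 2·109 + 2·83 + 2·641 + 5·506 = 8489, so x̄ = 8489/20 ≈ 424.45.
Since 424.4 is right of 387, the composition reads right-heavy.

right-heavy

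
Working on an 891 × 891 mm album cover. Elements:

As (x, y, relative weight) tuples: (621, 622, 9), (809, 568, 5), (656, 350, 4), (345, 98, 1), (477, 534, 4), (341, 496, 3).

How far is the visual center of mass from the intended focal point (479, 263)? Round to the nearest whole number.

≈ 284 mm

Weights sum to 9 + 5 + 4 + 1 + 4 + 3 = 26.
x-moment: 9·621 + 5·809 + 4·656 + 1·345 + 4·477 + 3·341 = 15534; centroid 15534/26 ≈ 597.46.
y-moment: 9·622 + 5·568 + 4·350 + 1·98 + 4·534 + 3·496 = 13560; centroid 13560/26 ≈ 521.54.
Offset from (479, 263): Δx ≈ 118.46, Δy ≈ 258.54; distance = √(Δx² + Δy²) ≈ 284.39.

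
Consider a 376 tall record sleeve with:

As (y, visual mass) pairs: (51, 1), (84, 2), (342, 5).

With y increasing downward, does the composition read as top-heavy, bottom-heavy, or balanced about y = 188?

bottom-heavy

Total weight = 1 + 2 + 5 = 8.
Σw·y = 1·51 + 2·84 + 5·342 = 1929, so ȳ = 1929/8 ≈ 241.12.
Since 241.1 is below (larger y than) 188, the composition reads bottom-heavy.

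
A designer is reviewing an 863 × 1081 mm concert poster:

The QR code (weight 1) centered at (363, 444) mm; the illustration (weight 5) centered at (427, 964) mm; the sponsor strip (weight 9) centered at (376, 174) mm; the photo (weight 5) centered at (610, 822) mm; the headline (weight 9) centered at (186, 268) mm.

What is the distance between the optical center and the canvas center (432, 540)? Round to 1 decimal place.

Weights sum to 1 + 5 + 9 + 5 + 9 = 29.
Σw·x = 1·363 + 5·427 + 9·376 + 5·610 + 9·186 = 10606, so x̄ = 10606/29 ≈ 365.72.
Σw·y = 1·444 + 5·964 + 9·174 + 5·822 + 9·268 = 13352, so ȳ = 13352/29 ≈ 460.41.
Relative to (432, 540): Δ = (-66.28, -79.59); |Δ| = √(-66.28² + -79.59²) ≈ 103.57.

≈ 103.6 mm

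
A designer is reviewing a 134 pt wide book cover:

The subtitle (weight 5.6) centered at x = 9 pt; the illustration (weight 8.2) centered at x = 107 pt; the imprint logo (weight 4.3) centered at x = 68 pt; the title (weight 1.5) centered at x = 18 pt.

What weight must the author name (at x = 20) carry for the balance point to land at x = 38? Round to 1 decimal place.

Known weights sum to 5.6 + 8.2 + 4.3 + 1.5 = 19.6; their moment is 5.6·9 + 8.2·107 + 4.3·68 + 1.5·18 = 1247.2.
For the centroid to hit 38: (1247.2 + w·20) / (19.6 + w) = 38.
So w = (38·19.6 − 1247.2)/(20 − 38) = -502.4/-18 ≈ 27.91.

w ≈ 27.9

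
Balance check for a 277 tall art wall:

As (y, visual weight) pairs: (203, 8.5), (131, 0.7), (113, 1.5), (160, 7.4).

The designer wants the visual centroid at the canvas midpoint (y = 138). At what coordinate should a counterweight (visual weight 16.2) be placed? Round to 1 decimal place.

With the counterweight, Σw becomes 8.5 + 0.7 + 1.5 + 7.4 + 16.2 = 34.3.
y: need Σw·y = 34.3·138 = 4733.4. Existing = 8.5·203 + 0.7·131 + 1.5·113 + 7.4·160 = 3170.7. Remainder 1562.7 / 16.2 ≈ 96.46.

y ≈ 96.5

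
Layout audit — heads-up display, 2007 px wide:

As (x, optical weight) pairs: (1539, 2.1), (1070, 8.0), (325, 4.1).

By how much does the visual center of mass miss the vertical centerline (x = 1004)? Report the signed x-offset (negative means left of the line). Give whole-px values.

≈ -80 px

Total weight = 2.1 + 8.0 + 4.1 = 14.2.
Σw·x = 2.1·1539 + 8.0·1070 + 4.1·325 = 13124.4, so x̄ = 13124.4/14.2 ≈ 924.25.
Offset from x = 1004: 924.25 − 1004 ≈ -79.75.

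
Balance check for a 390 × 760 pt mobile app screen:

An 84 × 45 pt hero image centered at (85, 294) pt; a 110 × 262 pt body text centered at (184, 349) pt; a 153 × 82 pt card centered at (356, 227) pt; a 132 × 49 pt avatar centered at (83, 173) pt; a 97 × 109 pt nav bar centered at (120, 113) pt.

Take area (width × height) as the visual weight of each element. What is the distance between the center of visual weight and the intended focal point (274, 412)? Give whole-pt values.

≈ 171 pt

Areas → weights: hero image 84·45 = 3780, body text 110·262 = 28820, card 153·82 = 12546, avatar 132·49 = 6468, nav bar 97·109 = 10573; Σw = 62187.
Σw·x = 3780·85 + 28820·184 + 12546·356 + 6468·83 + 10573·120 = 11896160, so x̄ = 11896160/62187 ≈ 191.30.
Σw·y = 3780·294 + 28820·349 + 12546·227 + 6468·173 + 10573·113 = 16331155, so ȳ = 16331155/62187 ≈ 262.61.
Relative to (274, 412): Δ = (-82.70, -149.39); |Δ| = √(-82.70² + -149.39²) ≈ 170.75.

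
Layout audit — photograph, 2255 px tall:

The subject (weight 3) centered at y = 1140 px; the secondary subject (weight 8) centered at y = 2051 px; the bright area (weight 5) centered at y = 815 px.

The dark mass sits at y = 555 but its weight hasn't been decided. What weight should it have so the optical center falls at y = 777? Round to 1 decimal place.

Known weights sum to 3 + 8 + 5 = 16; their moment is 3·1140 + 8·2051 + 5·815 = 23903.
For the centroid to hit 777: (23903 + w·555) / (16 + w) = 777.
Rearranging, w·(555 − 777) = 777·16 − 23903 = -11471, so w ≈ -11471/-222 = 51.67.

w ≈ 51.7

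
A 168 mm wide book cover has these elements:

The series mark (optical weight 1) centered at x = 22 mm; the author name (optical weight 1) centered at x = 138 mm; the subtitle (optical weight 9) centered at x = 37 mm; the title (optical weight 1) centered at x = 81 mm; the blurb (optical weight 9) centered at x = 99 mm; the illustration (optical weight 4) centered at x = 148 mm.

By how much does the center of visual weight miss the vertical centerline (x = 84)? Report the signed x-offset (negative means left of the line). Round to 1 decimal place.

≈ -1.7 mm

Σw = 1 + 1 + 9 + 1 + 9 + 4 = 25.
x: moment 2057 / weight 25 ≈ 82.28
Offset from x = 84: 82.28 − 84 ≈ -1.72.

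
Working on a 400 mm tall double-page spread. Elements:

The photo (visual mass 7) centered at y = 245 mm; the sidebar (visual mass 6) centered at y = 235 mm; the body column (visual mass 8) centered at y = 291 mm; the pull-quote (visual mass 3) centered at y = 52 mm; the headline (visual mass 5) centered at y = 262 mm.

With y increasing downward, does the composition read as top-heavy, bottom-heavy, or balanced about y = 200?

Σw = 7 + 6 + 8 + 3 + 5 = 29.
y-moment: 7·245 + 6·235 + 8·291 + 3·52 + 5·262 = 6919; centroid 6919/29 ≈ 238.59.
Since 238.6 is below (larger y than) 200, the composition reads bottom-heavy.

bottom-heavy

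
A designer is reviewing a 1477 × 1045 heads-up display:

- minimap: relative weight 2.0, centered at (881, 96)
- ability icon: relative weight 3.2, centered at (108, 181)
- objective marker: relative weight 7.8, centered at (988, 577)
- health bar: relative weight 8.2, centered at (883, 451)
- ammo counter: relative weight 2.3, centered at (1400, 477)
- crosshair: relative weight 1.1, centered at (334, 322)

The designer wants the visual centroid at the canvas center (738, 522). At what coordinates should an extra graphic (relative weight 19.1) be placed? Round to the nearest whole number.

(608, 649)

After adding the extra graphic, total weight = 2.0 + 3.2 + 7.8 + 8.2 + 2.3 + 1.1 + 19.1 = 43.7.
x: need Σw·x = 43.7·738 = 32250.6. Existing = 2.0·881 + 3.2·108 + 7.8·988 + 8.2·883 + 2.3·1400 + 1.1·334 = 20642.0. Remainder 11608.6 / 19.1 ≈ 607.78.
y: need Σw·y = 43.7·522 = 22811.4. Existing = 2.0·96 + 3.2·181 + 7.8·577 + 8.2·451 + 2.3·477 + 1.1·322 = 10421.3. Remainder 12390.1 / 19.1 ≈ 648.70.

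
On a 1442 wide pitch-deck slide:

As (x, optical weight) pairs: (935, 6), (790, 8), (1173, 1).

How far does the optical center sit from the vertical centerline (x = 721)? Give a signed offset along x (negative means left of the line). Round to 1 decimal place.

≈ 152.5

Weights sum to 6 + 8 + 1 = 15.
x-moment: 6·935 + 8·790 + 1·1173 = 13103; centroid 13103/15 ≈ 873.53.
Difference: 873.53 − 721 ≈ 152.53.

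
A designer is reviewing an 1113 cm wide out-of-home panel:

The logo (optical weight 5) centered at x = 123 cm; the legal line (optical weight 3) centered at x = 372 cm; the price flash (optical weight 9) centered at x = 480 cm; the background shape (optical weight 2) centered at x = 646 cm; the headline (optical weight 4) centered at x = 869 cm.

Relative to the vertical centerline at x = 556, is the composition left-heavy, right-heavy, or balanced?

left-heavy

Σw = 5 + 3 + 9 + 2 + 4 = 23.
x: (5·123 + 3·372 + 9·480 + 2·646 + 4·869) / 23 = 10819 / 23 ≈ 470.39
470.4 vs midline 556 → left-heavy.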